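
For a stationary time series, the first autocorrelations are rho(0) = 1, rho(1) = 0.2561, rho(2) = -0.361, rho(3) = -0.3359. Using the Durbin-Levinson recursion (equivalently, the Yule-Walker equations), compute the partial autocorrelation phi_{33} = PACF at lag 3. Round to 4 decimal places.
\phi_{33} = -0.1140

The PACF at lag k is phi_{kk}, the last component of the solution
to the Yule-Walker system G_k phi = r_k where
  (G_k)_{ij} = rho(|i - j|), (r_k)_i = rho(i), i,j = 1..k.
Equivalently, Durbin-Levinson gives phi_{kk} iteratively:
  phi_{11} = rho(1)
  phi_{kk} = [rho(k) - sum_{j=1..k-1} phi_{k-1,j} rho(k-j)]
            / [1 - sum_{j=1..k-1} phi_{k-1,j} rho(j)],
  phi_{k,j} = phi_{k-1,j} - phi_{kk} phi_{k-1,k-j},  j = 1..k-1.
Step k = 1:
  phi_11 = rho(1) = 0.2561.
Step k = 2:
  phi_22 = [rho(2) - phi_11 rho(1)] / [1 - phi_11 rho(1)] = [-0.361 - (0.2561)(0.2561)] / [1 - (0.2561)(0.2561)]
         = -0.42658721 / 0.93441279 = -0.45653.
  Update: phi_21 = phi_11 - phi_22 phi_11 = 0.2561 - (-0.45653)(0.2561) = 0.373017.
Step k = 3:
  phi_33 = [rho(3) - phi_21 rho(2) - phi_22 rho(1)] / [1 - phi_21 rho(1) - phi_22 rho(2)]
    numerator   = -0.3359 - (0.373017)(-0.361) - (-0.45653)(0.2561) = -0.08432351
    denominator = 1 - (0.373017)(0.2561) - (-0.45653)(-0.361) = 0.73966305
  phi_33 = -0.08432351 / 0.73966305 = -0.114.
Therefore phi_{33} = -0.1140.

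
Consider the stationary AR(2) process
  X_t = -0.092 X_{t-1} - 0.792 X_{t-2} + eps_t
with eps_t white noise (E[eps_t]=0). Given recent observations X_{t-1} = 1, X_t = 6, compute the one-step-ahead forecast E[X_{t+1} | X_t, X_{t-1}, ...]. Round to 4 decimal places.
E[X_{t+1} \mid \mathcal F_t] = -1.3440

For an AR(p) model X_t = c + sum_i phi_i X_{t-i} + eps_t, the
one-step-ahead conditional mean is
  E[X_{t+1} | X_t, ...] = c + sum_i phi_i X_{t+1-i}.
Substitute known values:
  E[X_{t+1} | ...] = (-0.092) * (6) + (-0.792) * (1)
                   = -1.3440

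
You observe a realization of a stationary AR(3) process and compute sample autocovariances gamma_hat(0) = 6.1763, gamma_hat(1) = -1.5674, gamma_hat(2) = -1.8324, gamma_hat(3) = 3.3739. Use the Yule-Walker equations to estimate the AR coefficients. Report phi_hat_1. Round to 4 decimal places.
\hat\phi_{1} = -0.1850

The Yule-Walker equations for an AR(p) process read, in matrix form,
  Gamma_p phi = r_p,   with   (Gamma_p)_{ij} = gamma(|i - j|),
                       (r_p)_i = gamma(i),   i,j = 1..p.
Substitute the sample gammas (Toeplitz matrix and right-hand side of size 3):
  Gamma_p = [[6.1763, -1.5674, -1.8324], [-1.5674, 6.1763, -1.5674], [-1.8324, -1.5674, 6.1763]]
  r_p     = [-1.5674, -1.8324, 3.3739]
Written out (R1..R3):
  (R1) 6.1763 phi_1 - 1.5674 phi_2 - 1.8324 phi_3 = -1.5674
  (R2) -1.5674 phi_1 + 6.1763 phi_2 - 1.5674 phi_3 = -1.8324
  (R3) -1.8324 phi_1 - 1.5674 phi_2 + 6.1763 phi_3 = 3.3739
Gaussian elimination:
  R2 <- R2 - (-1.5674/6.1763) R1 = R2 - (-0.253777) R1:  5.778531 phi_2 - 2.03242 phi_3 = -2.230169
  R3 <- R3 - (-1.8324/6.1763) R1 = R3 - (-0.296682) R1:  -2.03242 phi_2 + 5.632659 phi_3 = 2.90888
  R3 <- R3 - (-2.03242/5.778531) R2 = R3 - (-0.351719) R2:  4.917818 phi_3 = 2.124487
Back-substitution:
  phi_hat_3 = 2.124487 / 4.917818 = 0.431998
  phi_hat_2 = (-2.230169 - (-2.03242)(0.431998)) / 5.778531 = -0.233999
  phi_hat_1 = (-1.5674 - (-1.5674)(-0.233999) - (-1.8324)(0.431998)) / 6.1763 = -0.184994
So phi_hat = [-0.1850, -0.2340, 0.4320].
Therefore phi_hat_1 = -0.1850.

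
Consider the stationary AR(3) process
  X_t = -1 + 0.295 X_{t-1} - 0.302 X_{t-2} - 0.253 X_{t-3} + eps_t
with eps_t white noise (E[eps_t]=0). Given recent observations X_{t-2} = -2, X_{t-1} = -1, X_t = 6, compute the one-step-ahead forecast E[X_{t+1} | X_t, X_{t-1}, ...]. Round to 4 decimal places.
E[X_{t+1} \mid \mathcal F_t] = 1.5780

For an AR(p) model X_t = c + sum_i phi_i X_{t-i} + eps_t, the
one-step-ahead conditional mean is
  E[X_{t+1} | X_t, ...] = c + sum_i phi_i X_{t+1-i}.
Substitute known values:
  E[X_{t+1} | ...] = -1 + (0.295) * (6) + (-0.302) * (-1) + (-0.253) * (-2)
                   = 1.5780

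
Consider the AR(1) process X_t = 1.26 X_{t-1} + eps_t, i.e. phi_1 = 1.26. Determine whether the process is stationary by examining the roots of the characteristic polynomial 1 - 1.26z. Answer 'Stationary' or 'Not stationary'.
\text{Not stationary}

The AR(p) characteristic polynomial is P(z) = 1 - 1.26z.
Stationarity requires all roots to lie outside the unit circle, i.e. |z| > 1 for every root.
This is linear in z: 1 + (-1.26) z = 0  =>  z = -1/(-1.26) = 0.793651,  |z| = 0.793651.
Moduli of all roots: 0.7937.
All moduli strictly greater than 1? No.
Verdict: Not stationary.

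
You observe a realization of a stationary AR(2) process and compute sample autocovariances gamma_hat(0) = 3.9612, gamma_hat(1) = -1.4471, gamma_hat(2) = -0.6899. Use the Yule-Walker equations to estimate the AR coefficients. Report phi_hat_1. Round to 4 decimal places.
\hat\phi_{1} = -0.4950

The Yule-Walker equations for an AR(p) process read, in matrix form,
  Gamma_p phi = r_p,   with   (Gamma_p)_{ij} = gamma(|i - j|),
                       (r_p)_i = gamma(i),   i,j = 1..p.
Substitute the sample gammas (Toeplitz matrix and right-hand side of size 2):
  Gamma_p = [[3.9612, -1.4471], [-1.4471, 3.9612]]
  r_p     = [-1.4471, -0.6899]
Written out:
  3.9612 phi_1 - 1.4471 phi_2 = -1.4471
  -1.4471 phi_1 + 3.9612 phi_2 = -0.6899
Solve by Cramer's rule:
  det = gamma(0)^2 - gamma(1)^2 = (3.9612)^2 - (-1.4471)^2 = 15.69110544 - 2.09409841 = 13.59700703
  phi_hat_1 = [gamma(1) gamma(0) - gamma(1) gamma(2)] / det = [(-1.4471)(3.9612) - (-1.4471)(-0.6899)] / 13.59700703 = -6.73060681 / 13.59700703 = -0.495
  phi_hat_2 = [gamma(0) gamma(2) - gamma(1)^2] / det = [(3.9612)(-0.6899) - (-1.4471)^2] / 13.59700703 = -4.82693029 / 13.59700703 = -0.355
So phi_hat = [-0.4950, -0.3550].
Therefore phi_hat_1 = -0.4950.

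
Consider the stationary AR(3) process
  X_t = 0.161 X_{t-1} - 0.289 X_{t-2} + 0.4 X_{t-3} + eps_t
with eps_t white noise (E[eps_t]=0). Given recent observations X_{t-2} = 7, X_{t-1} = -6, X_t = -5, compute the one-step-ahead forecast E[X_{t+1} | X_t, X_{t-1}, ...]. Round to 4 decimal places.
E[X_{t+1} \mid \mathcal F_t] = 3.7290

For an AR(p) model X_t = c + sum_i phi_i X_{t-i} + eps_t, the
one-step-ahead conditional mean is
  E[X_{t+1} | X_t, ...] = c + sum_i phi_i X_{t+1-i}.
Substitute known values:
  E[X_{t+1} | ...] = (0.161) * (-5) + (-0.289) * (-6) + (0.4) * (7)
                   = 3.7290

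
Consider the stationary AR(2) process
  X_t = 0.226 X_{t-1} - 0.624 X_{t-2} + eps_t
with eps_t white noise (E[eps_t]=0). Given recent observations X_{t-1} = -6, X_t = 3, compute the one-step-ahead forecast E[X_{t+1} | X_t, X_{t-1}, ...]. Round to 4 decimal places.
E[X_{t+1} \mid \mathcal F_t] = 4.4220

For an AR(p) model X_t = c + sum_i phi_i X_{t-i} + eps_t, the
one-step-ahead conditional mean is
  E[X_{t+1} | X_t, ...] = c + sum_i phi_i X_{t+1-i}.
Substitute known values:
  E[X_{t+1} | ...] = (0.226) * (3) + (-0.624) * (-6)
                   = 4.4220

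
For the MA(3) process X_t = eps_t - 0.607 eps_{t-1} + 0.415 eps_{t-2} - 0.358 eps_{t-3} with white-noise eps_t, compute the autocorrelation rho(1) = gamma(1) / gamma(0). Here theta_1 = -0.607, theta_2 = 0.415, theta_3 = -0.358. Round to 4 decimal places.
\rho(1) = -0.6037

For an MA(q) process with theta_0 = 1, the autocovariance is
  gamma(k) = sigma^2 * sum_{i=0..q-k} theta_i * theta_{i+k},
and rho(k) = gamma(k) / gamma(0). Sigma^2 cancels.
  numerator   = (1)*(-0.607) + (-0.607)*(0.415) + (0.415)*(-0.358) = -1.007475.
  denominator = (1)^2 + (-0.607)^2 + (0.415)^2 + (-0.358)^2 = 1.668838.
  rho(1) = -1.007475 / 1.668838 = -0.6037.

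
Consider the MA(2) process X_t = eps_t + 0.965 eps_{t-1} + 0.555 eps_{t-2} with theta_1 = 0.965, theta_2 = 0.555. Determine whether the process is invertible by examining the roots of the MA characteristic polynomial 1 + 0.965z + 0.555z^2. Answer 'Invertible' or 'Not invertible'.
\text{Invertible}

The MA(q) characteristic polynomial is P(z) = 1 + 0.965z + 0.555z^2.
Invertibility requires all roots to lie outside the unit circle, i.e. |z| > 1 for every root.
Set 1 + (0.965) z + (0.555) z^2 = 0, i.e. a z^2 + b z + c = 0 with a = 0.555, b = 0.965, c = 1.
Discriminant D = b^2 - 4ac = (0.965)^2 - 4*(0.555)*1 = 0.931225 - (2.22) = -1.288775.
D < 0, so the roots are the complex-conjugate pair z = (-b +/- i sqrt(-D)) / (2a) = -0.8694 +/- 1.0227i.
For a conjugate pair |z|^2 = z * conj(z) = (product of roots) = c/a = 1/(0.555) = 1.801802, so |z| = sqrt(1.801802) = 1.3423 for both roots.
Moduli of all roots: 1.3423, 1.3423.
All moduli strictly greater than 1? Yes.
Verdict: Invertible.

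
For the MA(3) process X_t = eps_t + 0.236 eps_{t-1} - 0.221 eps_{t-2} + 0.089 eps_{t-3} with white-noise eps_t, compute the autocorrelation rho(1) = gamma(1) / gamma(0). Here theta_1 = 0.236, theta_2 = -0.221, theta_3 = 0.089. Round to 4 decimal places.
\rho(1) = 0.1476

For an MA(q) process with theta_0 = 1, the autocovariance is
  gamma(k) = sigma^2 * sum_{i=0..q-k} theta_i * theta_{i+k},
and rho(k) = gamma(k) / gamma(0). Sigma^2 cancels.
  numerator   = (1)*(0.236) + (0.236)*(-0.221) + (-0.221)*(0.089) = 0.164175.
  denominator = (1)^2 + (0.236)^2 + (-0.221)^2 + (0.089)^2 = 1.112458.
  rho(1) = 0.164175 / 1.112458 = 0.1476.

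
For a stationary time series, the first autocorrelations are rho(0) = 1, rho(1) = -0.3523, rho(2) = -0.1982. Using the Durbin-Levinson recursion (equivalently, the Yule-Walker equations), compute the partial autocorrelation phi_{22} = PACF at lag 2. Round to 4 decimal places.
\phi_{22} = -0.3680

The PACF at lag k is phi_{kk}, the last component of the solution
to the Yule-Walker system G_k phi = r_k where
  (G_k)_{ij} = rho(|i - j|), (r_k)_i = rho(i), i,j = 1..k.
Equivalently, Durbin-Levinson gives phi_{kk} iteratively:
  phi_{11} = rho(1)
  phi_{kk} = [rho(k) - sum_{j=1..k-1} phi_{k-1,j} rho(k-j)]
            / [1 - sum_{j=1..k-1} phi_{k-1,j} rho(j)],
  phi_{k,j} = phi_{k-1,j} - phi_{kk} phi_{k-1,k-j},  j = 1..k-1.
Step k = 1:
  phi_11 = rho(1) = -0.3523.
Step k = 2:
  phi_22 = [rho(2) - phi_11 rho(1)] / [1 - phi_11 rho(1)] = [-0.1982 - (-0.3523)(-0.3523)] / [1 - (-0.3523)(-0.3523)]
         = -0.32231529 / 0.87588471 = -0.368.
Therefore phi_{22} = -0.3680.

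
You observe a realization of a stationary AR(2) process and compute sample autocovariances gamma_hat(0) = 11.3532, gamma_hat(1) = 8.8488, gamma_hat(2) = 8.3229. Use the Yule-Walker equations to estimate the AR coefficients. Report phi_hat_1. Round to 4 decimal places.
\hat\phi_{1} = 0.5300

The Yule-Walker equations for an AR(p) process read, in matrix form,
  Gamma_p phi = r_p,   with   (Gamma_p)_{ij} = gamma(|i - j|),
                       (r_p)_i = gamma(i),   i,j = 1..p.
Substitute the sample gammas (Toeplitz matrix and right-hand side of size 2):
  Gamma_p = [[11.3532, 8.8488], [8.8488, 11.3532]]
  r_p     = [8.8488, 8.3229]
Written out:
  11.3532 phi_1 + 8.8488 phi_2 = 8.8488
  8.8488 phi_1 + 11.3532 phi_2 = 8.3229
Solve by Cramer's rule:
  det = gamma(0)^2 - gamma(1)^2 = (11.3532)^2 - (8.8488)^2 = 128.89515024 - 78.30126144 = 50.5938888
  phi_hat_1 = [gamma(1) gamma(0) - gamma(1) gamma(2)] / det = [(8.8488)(11.3532) - (8.8488)(8.3229)] / 50.5938888 = 26.81451864 / 50.5938888 = 0.53
  phi_hat_2 = [gamma(0) gamma(2) - gamma(1)^2] / det = [(11.3532)(8.3229) - (8.8488)^2] / 50.5938888 = 16.19028684 / 50.5938888 = 0.32
So phi_hat = [0.5300, 0.3200].
Therefore phi_hat_1 = 0.5300.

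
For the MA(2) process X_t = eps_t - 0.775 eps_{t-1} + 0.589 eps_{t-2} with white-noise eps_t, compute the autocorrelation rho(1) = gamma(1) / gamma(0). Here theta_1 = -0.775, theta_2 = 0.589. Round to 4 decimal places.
\rho(1) = -0.6323

For an MA(q) process with theta_0 = 1, the autocovariance is
  gamma(k) = sigma^2 * sum_{i=0..q-k} theta_i * theta_{i+k},
and rho(k) = gamma(k) / gamma(0). Sigma^2 cancels.
  numerator   = (1)*(-0.775) + (-0.775)*(0.589) = -1.231475.
  denominator = (1)^2 + (-0.775)^2 + (0.589)^2 = 1.947546.
  rho(1) = -1.231475 / 1.947546 = -0.6323.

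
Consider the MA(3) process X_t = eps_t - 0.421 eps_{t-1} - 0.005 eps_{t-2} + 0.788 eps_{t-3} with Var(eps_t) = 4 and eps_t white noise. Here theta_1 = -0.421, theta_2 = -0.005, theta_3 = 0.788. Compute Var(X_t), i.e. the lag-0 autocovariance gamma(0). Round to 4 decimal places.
\gamma(0) = 7.1928

For an MA(q) process X_t = eps_t + sum_i theta_i eps_{t-i} with
Var(eps_t) = sigma^2, the variance is
  gamma(0) = sigma^2 * (1 + sum_i theta_i^2).
  sum_i theta_i^2 = (-0.421)^2 + (-0.005)^2 + (0.788)^2 = 0.177241 + 0.000025 + 0.620944 = 0.79821.
  gamma(0) = 4 * (1 + 0.79821) = 4 * 1.79821 = 7.19284, which rounds to 7.1928.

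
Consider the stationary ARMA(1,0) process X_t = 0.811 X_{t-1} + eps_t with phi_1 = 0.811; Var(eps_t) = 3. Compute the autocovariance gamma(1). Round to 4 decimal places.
\gamma(1) = 7.1082

Multiply the model equation by X_{t-k} and take expectations. With theta_0 = psi_0 = 1 and psi_j the MA(infinity) weights, this gives
  gamma(k) - sum_i phi_i gamma(k-i) = c_k,
  c_k = sigma^2 * sum_{j=k..q} theta_j psi_{j-k}   (c_k = 0 for k > q),
using gamma(-m) = gamma(m).
Pure AR (q = 0): c_0 = sigma^2 = 3, c_k = 0 for k >= 1.
Equations for k = 0 and k = 1 (AR order 1):
  gamma(0) = phi_1 gamma(1) + c_0
  gamma(1) = phi_1 gamma(0) + c_1
Substituting the second into the first: gamma(0) (1 - phi_1^2) = c_0 + phi_1 c_1, so
  gamma(0) = c_0 / (1 - phi_1^2) = 3 / (1 - (0.811)^2) = 3 / 0.342279 = 8.76478.
  gamma(1) = phi_1 gamma(0) = (0.811)(8.76478) = 7.108236.
Therefore gamma(1) = 7.1082 (to 4 decimal places).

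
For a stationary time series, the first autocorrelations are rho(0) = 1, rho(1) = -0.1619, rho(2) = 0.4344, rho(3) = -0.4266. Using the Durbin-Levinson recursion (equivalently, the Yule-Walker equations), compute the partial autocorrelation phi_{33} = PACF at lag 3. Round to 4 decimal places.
\phi_{33} = -0.3960

The PACF at lag k is phi_{kk}, the last component of the solution
to the Yule-Walker system G_k phi = r_k where
  (G_k)_{ij} = rho(|i - j|), (r_k)_i = rho(i), i,j = 1..k.
Equivalently, Durbin-Levinson gives phi_{kk} iteratively:
  phi_{11} = rho(1)
  phi_{kk} = [rho(k) - sum_{j=1..k-1} phi_{k-1,j} rho(k-j)]
            / [1 - sum_{j=1..k-1} phi_{k-1,j} rho(j)],
  phi_{k,j} = phi_{k-1,j} - phi_{kk} phi_{k-1,k-j},  j = 1..k-1.
Step k = 1:
  phi_11 = rho(1) = -0.1619.
Step k = 2:
  phi_22 = [rho(2) - phi_11 rho(1)] / [1 - phi_11 rho(1)] = [0.4344 - (-0.1619)(-0.1619)] / [1 - (-0.1619)(-0.1619)]
         = 0.40818839 / 0.97378839 = 0.419176.
  Update: phi_21 = phi_11 - phi_22 phi_11 = -0.1619 - (0.419176)(-0.1619) = -0.094035.
Step k = 3:
  phi_33 = [rho(3) - phi_21 rho(2) - phi_22 rho(1)] / [1 - phi_21 rho(1) - phi_22 rho(2)]
    numerator   = -0.4266 - (-0.094035)(0.4344) - (0.419176)(-0.1619) = -0.31788646
    denominator = 1 - (-0.094035)(-0.1619) - (0.419176)(0.4344) = 0.80268575
  phi_33 = -0.31788646 / 0.80268575 = -0.396.
Therefore phi_{33} = -0.3960.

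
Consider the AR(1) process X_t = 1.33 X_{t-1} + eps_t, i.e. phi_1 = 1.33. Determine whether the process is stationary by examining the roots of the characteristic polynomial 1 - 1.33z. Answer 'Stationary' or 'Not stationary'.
\text{Not stationary}

The AR(p) characteristic polynomial is P(z) = 1 - 1.33z.
Stationarity requires all roots to lie outside the unit circle, i.e. |z| > 1 for every root.
This is linear in z: 1 + (-1.33) z = 0  =>  z = -1/(-1.33) = 0.75188,  |z| = 0.75188.
Moduli of all roots: 0.7519.
All moduli strictly greater than 1? No.
Verdict: Not stationary.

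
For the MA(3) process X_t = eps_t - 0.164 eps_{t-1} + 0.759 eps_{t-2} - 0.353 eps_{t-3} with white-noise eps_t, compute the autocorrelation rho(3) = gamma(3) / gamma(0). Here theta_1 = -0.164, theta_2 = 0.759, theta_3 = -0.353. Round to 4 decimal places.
\rho(3) = -0.2043

For an MA(q) process with theta_0 = 1, the autocovariance is
  gamma(k) = sigma^2 * sum_{i=0..q-k} theta_i * theta_{i+k},
and rho(k) = gamma(k) / gamma(0). Sigma^2 cancels.
  numerator   = (1)*(-0.353) = -0.353.
  denominator = (1)^2 + (-0.164)^2 + (0.759)^2 + (-0.353)^2 = 1.727586.
  rho(3) = -0.353 / 1.727586 = -0.2043.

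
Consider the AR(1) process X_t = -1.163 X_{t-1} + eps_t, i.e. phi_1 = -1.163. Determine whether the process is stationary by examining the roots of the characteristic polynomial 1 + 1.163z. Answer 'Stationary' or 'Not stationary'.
\text{Not stationary}

The AR(p) characteristic polynomial is P(z) = 1 + 1.163z.
Stationarity requires all roots to lie outside the unit circle, i.e. |z| > 1 for every root.
This is linear in z: 1 + (1.163) z = 0  =>  z = -1/(1.163) = -0.859845,  |z| = 0.859845.
Moduli of all roots: 0.8598.
All moduli strictly greater than 1? No.
Verdict: Not stationary.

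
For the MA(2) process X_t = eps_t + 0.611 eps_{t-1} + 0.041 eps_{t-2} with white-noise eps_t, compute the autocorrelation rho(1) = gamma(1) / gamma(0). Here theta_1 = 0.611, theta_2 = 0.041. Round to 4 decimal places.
\rho(1) = 0.4626

For an MA(q) process with theta_0 = 1, the autocovariance is
  gamma(k) = sigma^2 * sum_{i=0..q-k} theta_i * theta_{i+k},
and rho(k) = gamma(k) / gamma(0). Sigma^2 cancels.
  numerator   = (1)*(0.611) + (0.611)*(0.041) = 0.636051.
  denominator = (1)^2 + (0.611)^2 + (0.041)^2 = 1.375002.
  rho(1) = 0.636051 / 1.375002 = 0.4626.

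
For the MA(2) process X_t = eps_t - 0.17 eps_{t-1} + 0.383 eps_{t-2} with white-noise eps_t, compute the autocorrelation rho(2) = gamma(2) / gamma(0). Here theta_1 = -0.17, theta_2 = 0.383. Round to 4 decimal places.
\rho(2) = 0.3258

For an MA(q) process with theta_0 = 1, the autocovariance is
  gamma(k) = sigma^2 * sum_{i=0..q-k} theta_i * theta_{i+k},
and rho(k) = gamma(k) / gamma(0). Sigma^2 cancels.
  numerator   = (1)*(0.383) = 0.383.
  denominator = (1)^2 + (-0.17)^2 + (0.383)^2 = 1.175589.
  rho(2) = 0.383 / 1.175589 = 0.3258.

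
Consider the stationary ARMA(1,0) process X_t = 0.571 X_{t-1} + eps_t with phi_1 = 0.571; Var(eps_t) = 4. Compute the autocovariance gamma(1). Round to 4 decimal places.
\gamma(1) = 3.3889

Multiply the model equation by X_{t-k} and take expectations. With theta_0 = psi_0 = 1 and psi_j the MA(infinity) weights, this gives
  gamma(k) - sum_i phi_i gamma(k-i) = c_k,
  c_k = sigma^2 * sum_{j=k..q} theta_j psi_{j-k}   (c_k = 0 for k > q),
using gamma(-m) = gamma(m).
Pure AR (q = 0): c_0 = sigma^2 = 4, c_k = 0 for k >= 1.
Equations for k = 0 and k = 1 (AR order 1):
  gamma(0) = phi_1 gamma(1) + c_0
  gamma(1) = phi_1 gamma(0) + c_1
Substituting the second into the first: gamma(0) (1 - phi_1^2) = c_0 + phi_1 c_1, so
  gamma(0) = c_0 / (1 - phi_1^2) = 4 / (1 - (0.571)^2) = 4 / 0.673959 = 5.935079.
  gamma(1) = phi_1 gamma(0) = (0.571)(5.935079) = 3.38893.
Therefore gamma(1) = 3.3889 (to 4 decimal places).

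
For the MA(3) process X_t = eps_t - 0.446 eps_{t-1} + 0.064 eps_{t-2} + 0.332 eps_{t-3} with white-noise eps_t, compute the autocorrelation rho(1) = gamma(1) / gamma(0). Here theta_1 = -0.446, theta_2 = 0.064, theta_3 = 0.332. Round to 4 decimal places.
\rho(1) = -0.3452

For an MA(q) process with theta_0 = 1, the autocovariance is
  gamma(k) = sigma^2 * sum_{i=0..q-k} theta_i * theta_{i+k},
and rho(k) = gamma(k) / gamma(0). Sigma^2 cancels.
  numerator   = (1)*(-0.446) + (-0.446)*(0.064) + (0.064)*(0.332) = -0.453296.
  denominator = (1)^2 + (-0.446)^2 + (0.064)^2 + (0.332)^2 = 1.313236.
  rho(1) = -0.453296 / 1.313236 = -0.3452.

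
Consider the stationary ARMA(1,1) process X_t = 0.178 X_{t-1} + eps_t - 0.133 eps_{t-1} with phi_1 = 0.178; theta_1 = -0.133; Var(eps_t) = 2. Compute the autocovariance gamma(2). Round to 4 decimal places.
\gamma(2) = 0.0162

Multiply the model equation by X_{t-k} and take expectations. With theta_0 = psi_0 = 1 and psi_j the MA(infinity) weights, this gives
  gamma(k) - sum_i phi_i gamma(k-i) = c_k,
  c_k = sigma^2 * sum_{j=k..q} theta_j psi_{j-k}   (c_k = 0 for k > q),
using gamma(-m) = gamma(m).
psi-weights needed (psi_j = theta_j + sum_i phi_i psi_{j-i}):
  psi_1 = theta_1 + phi_1 = -0.133 + (0.178) = 0.045
Right-hand sides:
  c_0 = sigma^2 (1 + theta_1 psi_1) = 2 * (1 + (-0.133)(0.045)) = 2 * 0.994015 = 1.98803
  c_1 = sigma^2 theta_1 = 2 * (-0.133) = -0.266
  c_2 = 0
Equations for k = 0 and k = 1 (AR order 1):
  gamma(0) = phi_1 gamma(1) + c_0
  gamma(1) = phi_1 gamma(0) + c_1
Substituting the second into the first: gamma(0) (1 - phi_1^2) = c_0 + phi_1 c_1, so
  gamma(0) = (c_0 + phi_1 c_1) / (1 - phi_1^2) = (1.98803 + (0.178)(-0.266)) / (1 - (0.178)^2) = 1.940682 / 0.968316 = 2.004183.
  gamma(1) = phi_1 gamma(0) + c_1 = (0.178)(2.004183) + (-0.266) = 0.090744.
For k = 2 (> q): gamma(2) = phi_1 gamma(1) = (0.178)(0.090744) = 0.016153.
Therefore gamma(2) = 0.0162 (to 4 decimal places).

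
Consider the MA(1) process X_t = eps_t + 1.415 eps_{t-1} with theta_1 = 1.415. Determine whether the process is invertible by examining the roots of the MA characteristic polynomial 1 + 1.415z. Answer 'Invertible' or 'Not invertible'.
\text{Not invertible}

The MA(q) characteristic polynomial is P(z) = 1 + 1.415z.
Invertibility requires all roots to lie outside the unit circle, i.e. |z| > 1 for every root.
This is linear in z: 1 + (1.415) z = 0  =>  z = -1/(1.415) = -0.706714,  |z| = 0.706714.
Moduli of all roots: 0.7067.
All moduli strictly greater than 1? No.
Verdict: Not invertible.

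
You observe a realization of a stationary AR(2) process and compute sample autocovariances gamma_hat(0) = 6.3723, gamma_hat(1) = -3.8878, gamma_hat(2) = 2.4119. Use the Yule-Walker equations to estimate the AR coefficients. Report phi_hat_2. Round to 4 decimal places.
\hat\phi_{2} = 0.0100

The Yule-Walker equations for an AR(p) process read, in matrix form,
  Gamma_p phi = r_p,   with   (Gamma_p)_{ij} = gamma(|i - j|),
                       (r_p)_i = gamma(i),   i,j = 1..p.
Substitute the sample gammas (Toeplitz matrix and right-hand side of size 2):
  Gamma_p = [[6.3723, -3.8878], [-3.8878, 6.3723]]
  r_p     = [-3.8878, 2.4119]
Written out:
  6.3723 phi_1 - 3.8878 phi_2 = -3.8878
  -3.8878 phi_1 + 6.3723 phi_2 = 2.4119
Solve by Cramer's rule:
  det = gamma(0)^2 - gamma(1)^2 = (6.3723)^2 - (-3.8878)^2 = 40.60620729 - 15.11498884 = 25.49121845
  phi_hat_1 = [gamma(1) gamma(0) - gamma(1) gamma(2)] / det = [(-3.8878)(6.3723) - (-3.8878)(2.4119)] / 25.49121845 = -15.39724312 / 25.49121845 = -0.604
  phi_hat_2 = [gamma(0) gamma(2) - gamma(1)^2] / det = [(6.3723)(2.4119) - (-3.8878)^2] / 25.49121845 = 0.25436153 / 25.49121845 = 0.01
So phi_hat = [-0.6040, 0.0100].
Therefore phi_hat_2 = 0.0100.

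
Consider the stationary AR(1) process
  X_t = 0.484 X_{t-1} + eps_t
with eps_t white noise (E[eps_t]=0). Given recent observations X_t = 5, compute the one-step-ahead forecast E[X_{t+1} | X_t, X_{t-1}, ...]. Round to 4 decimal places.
E[X_{t+1} \mid \mathcal F_t] = 2.4200

For an AR(p) model X_t = c + sum_i phi_i X_{t-i} + eps_t, the
one-step-ahead conditional mean is
  E[X_{t+1} | X_t, ...] = c + sum_i phi_i X_{t+1-i}.
Substitute known values:
  E[X_{t+1} | ...] = (0.484) * (5)
                   = 2.4200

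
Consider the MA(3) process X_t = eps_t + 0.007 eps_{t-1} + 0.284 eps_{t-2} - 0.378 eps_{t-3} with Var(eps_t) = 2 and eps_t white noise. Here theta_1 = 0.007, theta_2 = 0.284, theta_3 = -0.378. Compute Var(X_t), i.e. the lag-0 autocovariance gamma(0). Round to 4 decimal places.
\gamma(0) = 2.4472

For an MA(q) process X_t = eps_t + sum_i theta_i eps_{t-i} with
Var(eps_t) = sigma^2, the variance is
  gamma(0) = sigma^2 * (1 + sum_i theta_i^2).
  sum_i theta_i^2 = (0.007)^2 + (0.284)^2 + (-0.378)^2 = 0.000049 + 0.080656 + 0.142884 = 0.223589.
  gamma(0) = 2 * (1 + 0.223589) = 2 * 1.223589 = 2.447178, which rounds to 2.4472.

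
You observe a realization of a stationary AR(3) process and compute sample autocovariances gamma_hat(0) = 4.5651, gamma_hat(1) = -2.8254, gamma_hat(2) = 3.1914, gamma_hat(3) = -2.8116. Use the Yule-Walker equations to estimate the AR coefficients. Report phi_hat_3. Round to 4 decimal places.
\hat\phi_{3} = -0.1930

The Yule-Walker equations for an AR(p) process read, in matrix form,
  Gamma_p phi = r_p,   with   (Gamma_p)_{ij} = gamma(|i - j|),
                       (r_p)_i = gamma(i),   i,j = 1..p.
Substitute the sample gammas (Toeplitz matrix and right-hand side of size 3):
  Gamma_p = [[4.5651, -2.8254, 3.1914], [-2.8254, 4.5651, -2.8254], [3.1914, -2.8254, 4.5651]]
  r_p     = [-2.8254, 3.1914, -2.8116]
Written out (R1..R3):
  (R1) 4.5651 phi_1 - 2.8254 phi_2 + 3.1914 phi_3 = -2.8254
  (R2) -2.8254 phi_1 + 4.5651 phi_2 - 2.8254 phi_3 = 3.1914
  (R3) 3.1914 phi_1 - 2.8254 phi_2 + 4.5651 phi_3 = -2.8116
Gaussian elimination:
  R2 <- R2 - (-2.8254/4.5651) R1 = R2 - (-0.618913) R1:  2.816423 phi_2 - 0.850201 phi_3 = 1.442723
  R3 <- R3 - (3.1914/4.5651) R1 = R3 - (0.699087) R1:  -0.850201 phi_2 + 2.334035 phi_3 = -0.836401
  R3 <- R3 - (-0.850201/2.816423) R2 = R3 - (-0.301873) R2:  2.077383 phi_3 = -0.400882
Back-substitution:
  phi_hat_3 = -0.400882 / 2.077383 = -0.192975
  phi_hat_2 = (1.442723 - (-0.850201)(-0.192975)) / 2.816423 = 0.454
  phi_hat_1 = (-2.8254 - (-2.8254)(0.454) - (3.1914)(-0.192975)) / 4.5651 = -0.203021
So phi_hat = [-0.2030, 0.4540, -0.1930].
Therefore phi_hat_3 = -0.1930.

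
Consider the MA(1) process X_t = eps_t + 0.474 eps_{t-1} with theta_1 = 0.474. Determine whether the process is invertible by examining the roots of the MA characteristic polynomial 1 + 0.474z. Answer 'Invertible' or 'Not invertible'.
\text{Invertible}

The MA(q) characteristic polynomial is P(z) = 1 + 0.474z.
Invertibility requires all roots to lie outside the unit circle, i.e. |z| > 1 for every root.
This is linear in z: 1 + (0.474) z = 0  =>  z = -1/(0.474) = -2.109705,  |z| = 2.109705.
Moduli of all roots: 2.1097.
All moduli strictly greater than 1? Yes.
Verdict: Invertible.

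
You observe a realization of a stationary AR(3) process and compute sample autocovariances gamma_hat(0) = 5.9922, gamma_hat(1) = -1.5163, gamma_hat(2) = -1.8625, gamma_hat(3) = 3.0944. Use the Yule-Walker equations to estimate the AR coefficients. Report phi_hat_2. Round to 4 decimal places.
\hat\phi_{2} = -0.2630

The Yule-Walker equations for an AR(p) process read, in matrix form,
  Gamma_p phi = r_p,   with   (Gamma_p)_{ij} = gamma(|i - j|),
                       (r_p)_i = gamma(i),   i,j = 1..p.
Substitute the sample gammas (Toeplitz matrix and right-hand side of size 3):
  Gamma_p = [[5.9922, -1.5163, -1.8625], [-1.5163, 5.9922, -1.5163], [-1.8625, -1.5163, 5.9922]]
  r_p     = [-1.5163, -1.8625, 3.0944]
Written out (R1..R3):
  (R1) 5.9922 phi_1 - 1.5163 phi_2 - 1.8625 phi_3 = -1.5163
  (R2) -1.5163 phi_1 + 5.9922 phi_2 - 1.5163 phi_3 = -1.8625
  (R3) -1.8625 phi_1 - 1.5163 phi_2 + 5.9922 phi_3 = 3.0944
Gaussian elimination:
  R2 <- R2 - (-1.5163/5.9922) R1 = R2 - (-0.253046) R1:  5.608507 phi_2 - 1.987597 phi_3 = -2.246193
  R3 <- R3 - (-1.8625/5.9922) R1 = R3 - (-0.310821) R1:  -1.987597 phi_2 + 5.413296 phi_3 = 2.623103
  R3 <- R3 - (-1.987597/5.608507) R2 = R3 - (-0.35439) R2:  4.708912 phi_3 = 1.827075
Back-substitution:
  phi_hat_3 = 1.827075 / 4.708912 = 0.388004
  phi_hat_2 = (-2.246193 - (-1.987597)(0.388004)) / 5.608507 = -0.262993
  phi_hat_1 = (-1.5163 - (-1.5163)(-0.262993) - (-1.8625)(0.388004)) / 5.9922 = -0.198995
So phi_hat = [-0.1990, -0.2630, 0.3880].
Therefore phi_hat_2 = -0.2630.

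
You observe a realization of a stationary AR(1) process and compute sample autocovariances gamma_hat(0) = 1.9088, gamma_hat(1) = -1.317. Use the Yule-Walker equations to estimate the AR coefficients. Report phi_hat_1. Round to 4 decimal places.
\hat\phi_{1} = -0.6900

The Yule-Walker equations for an AR(p) process read, in matrix form,
  Gamma_p phi = r_p,   with   (Gamma_p)_{ij} = gamma(|i - j|),
                       (r_p)_i = gamma(i),   i,j = 1..p.
Substitute the sample gammas (Toeplitz matrix and right-hand side of size 1):
  Gamma_p = [[1.9088]]
  r_p     = [-1.317]
With p = 1 this is the single equation gamma(0) phi_1 = gamma(1):
  phi_hat_1 = gamma(1) / gamma(0) = -1.317 / 1.9088 = -0.6900.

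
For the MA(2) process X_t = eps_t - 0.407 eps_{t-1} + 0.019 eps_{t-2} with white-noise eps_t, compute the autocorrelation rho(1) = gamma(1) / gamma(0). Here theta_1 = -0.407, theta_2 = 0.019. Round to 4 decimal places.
\rho(1) = -0.3557

For an MA(q) process with theta_0 = 1, the autocovariance is
  gamma(k) = sigma^2 * sum_{i=0..q-k} theta_i * theta_{i+k},
and rho(k) = gamma(k) / gamma(0). Sigma^2 cancels.
  numerator   = (1)*(-0.407) + (-0.407)*(0.019) = -0.414733.
  denominator = (1)^2 + (-0.407)^2 + (0.019)^2 = 1.16601.
  rho(1) = -0.414733 / 1.16601 = -0.3557.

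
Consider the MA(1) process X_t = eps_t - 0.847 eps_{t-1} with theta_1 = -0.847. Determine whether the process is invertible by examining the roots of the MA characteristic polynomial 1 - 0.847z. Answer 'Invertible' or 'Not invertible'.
\text{Invertible}

The MA(q) characteristic polynomial is P(z) = 1 - 0.847z.
Invertibility requires all roots to lie outside the unit circle, i.e. |z| > 1 for every root.
This is linear in z: 1 + (-0.847) z = 0  =>  z = -1/(-0.847) = 1.180638,  |z| = 1.180638.
Moduli of all roots: 1.1806.
All moduli strictly greater than 1? Yes.
Verdict: Invertible.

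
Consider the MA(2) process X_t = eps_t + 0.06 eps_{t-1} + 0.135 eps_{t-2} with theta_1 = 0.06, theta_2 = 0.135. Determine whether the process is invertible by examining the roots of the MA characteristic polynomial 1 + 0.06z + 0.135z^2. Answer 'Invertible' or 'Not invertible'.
\text{Invertible}

The MA(q) characteristic polynomial is P(z) = 1 + 0.06z + 0.135z^2.
Invertibility requires all roots to lie outside the unit circle, i.e. |z| > 1 for every root.
Set 1 + (0.06) z + (0.135) z^2 = 0, i.e. a z^2 + b z + c = 0 with a = 0.135, b = 0.06, c = 1.
Discriminant D = b^2 - 4ac = (0.06)^2 - 4*(0.135)*1 = 0.0036 - (0.54) = -0.5364.
D < 0, so the roots are the complex-conjugate pair z = (-b +/- i sqrt(-D)) / (2a) = -0.2222 +/- 2.7126i.
For a conjugate pair |z|^2 = z * conj(z) = (product of roots) = c/a = 1/(0.135) = 7.407407, so |z| = sqrt(7.407407) = 2.7217 for both roots.
Moduli of all roots: 2.7217, 2.7217.
All moduli strictly greater than 1? Yes.
Verdict: Invertible.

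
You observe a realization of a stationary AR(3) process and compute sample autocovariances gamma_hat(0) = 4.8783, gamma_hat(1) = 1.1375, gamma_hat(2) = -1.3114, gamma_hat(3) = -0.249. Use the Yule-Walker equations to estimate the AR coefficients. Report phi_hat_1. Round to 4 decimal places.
\hat\phi_{1} = 0.3590

The Yule-Walker equations for an AR(p) process read, in matrix form,
  Gamma_p phi = r_p,   with   (Gamma_p)_{ij} = gamma(|i - j|),
                       (r_p)_i = gamma(i),   i,j = 1..p.
Substitute the sample gammas (Toeplitz matrix and right-hand side of size 3):
  Gamma_p = [[4.8783, 1.1375, -1.3114], [1.1375, 4.8783, 1.1375], [-1.3114, 1.1375, 4.8783]]
  r_p     = [1.1375, -1.3114, -0.249]
Written out (R1..R3):
  (R1) 4.8783 phi_1 + 1.1375 phi_2 - 1.3114 phi_3 = 1.1375
  (R2) 1.1375 phi_1 + 4.8783 phi_2 + 1.1375 phi_3 = -1.3114
  (R3) -1.3114 phi_1 + 1.1375 phi_2 + 4.8783 phi_3 = -0.249
Gaussian elimination:
  R2 <- R2 - (1.1375/4.8783) R1 = R2 - (0.233175) R1:  4.613063 phi_2 + 1.443286 phi_3 = -1.576637
  R3 <- R3 - (-1.3114/4.8783) R1 = R3 - (-0.268823) R1:  1.443286 phi_2 + 4.525765 phi_3 = 0.056786
  R3 <- R3 - (1.443286/4.613063) R2 = R3 - (0.312869) R2:  4.074205 phi_3 = 0.550068
Back-substitution:
  phi_hat_3 = 0.550068 / 4.074205 = 0.135012
  phi_hat_2 = (-1.576637 - (1.443286)(0.135012)) / 4.613063 = -0.384018
  phi_hat_1 = (1.1375 - (1.1375)(-0.384018) - (-1.3114)(0.135012)) / 4.8783 = 0.359013
So phi_hat = [0.3590, -0.3840, 0.1350].
Therefore phi_hat_1 = 0.3590.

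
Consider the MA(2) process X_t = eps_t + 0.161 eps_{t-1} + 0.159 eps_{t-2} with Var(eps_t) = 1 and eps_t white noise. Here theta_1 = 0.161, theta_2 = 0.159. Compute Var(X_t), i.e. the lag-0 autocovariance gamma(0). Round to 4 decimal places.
\gamma(0) = 1.0512

For an MA(q) process X_t = eps_t + sum_i theta_i eps_{t-i} with
Var(eps_t) = sigma^2, the variance is
  gamma(0) = sigma^2 * (1 + sum_i theta_i^2).
  sum_i theta_i^2 = (0.161)^2 + (0.159)^2 = 0.025921 + 0.025281 = 0.051202.
  gamma(0) = 1 * (1 + 0.051202) = 1 * 1.051202 = 1.051202, which rounds to 1.0512.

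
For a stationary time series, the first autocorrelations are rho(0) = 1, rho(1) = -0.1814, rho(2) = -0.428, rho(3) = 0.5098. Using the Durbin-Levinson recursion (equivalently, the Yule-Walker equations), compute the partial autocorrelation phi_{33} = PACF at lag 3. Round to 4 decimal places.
\phi_{33} = 0.4130

The PACF at lag k is phi_{kk}, the last component of the solution
to the Yule-Walker system G_k phi = r_k where
  (G_k)_{ij} = rho(|i - j|), (r_k)_i = rho(i), i,j = 1..k.
Equivalently, Durbin-Levinson gives phi_{kk} iteratively:
  phi_{11} = rho(1)
  phi_{kk} = [rho(k) - sum_{j=1..k-1} phi_{k-1,j} rho(k-j)]
            / [1 - sum_{j=1..k-1} phi_{k-1,j} rho(j)],
  phi_{k,j} = phi_{k-1,j} - phi_{kk} phi_{k-1,k-j},  j = 1..k-1.
Step k = 1:
  phi_11 = rho(1) = -0.1814.
Step k = 2:
  phi_22 = [rho(2) - phi_11 rho(1)] / [1 - phi_11 rho(1)] = [-0.428 - (-0.1814)(-0.1814)] / [1 - (-0.1814)(-0.1814)]
         = -0.46090596 / 0.96709404 = -0.476589.
  Update: phi_21 = phi_11 - phi_22 phi_11 = -0.1814 - (-0.476589)(-0.1814) = -0.267853.
Step k = 3:
  phi_33 = [rho(3) - phi_21 rho(2) - phi_22 rho(1)] / [1 - phi_21 rho(1) - phi_22 rho(2)]
    numerator   = 0.5098 - (-0.267853)(-0.428) - (-0.476589)(-0.1814) = 0.30870568
    denominator = 1 - (-0.267853)(-0.1814) - (-0.476589)(-0.428) = 0.74743153
  phi_33 = 0.30870568 / 0.74743153 = 0.413.
Therefore phi_{33} = 0.4130.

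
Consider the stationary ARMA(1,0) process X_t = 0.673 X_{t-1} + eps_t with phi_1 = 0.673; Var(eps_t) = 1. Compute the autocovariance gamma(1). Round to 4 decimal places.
\gamma(1) = 1.2302

Multiply the model equation by X_{t-k} and take expectations. With theta_0 = psi_0 = 1 and psi_j the MA(infinity) weights, this gives
  gamma(k) - sum_i phi_i gamma(k-i) = c_k,
  c_k = sigma^2 * sum_{j=k..q} theta_j psi_{j-k}   (c_k = 0 for k > q),
using gamma(-m) = gamma(m).
Pure AR (q = 0): c_0 = sigma^2 = 1, c_k = 0 for k >= 1.
Equations for k = 0 and k = 1 (AR order 1):
  gamma(0) = phi_1 gamma(1) + c_0
  gamma(1) = phi_1 gamma(0) + c_1
Substituting the second into the first: gamma(0) (1 - phi_1^2) = c_0 + phi_1 c_1, so
  gamma(0) = c_0 / (1 - phi_1^2) = 1 / (1 - (0.673)^2) = 1 / 0.547071 = 1.827916.
  gamma(1) = phi_1 gamma(0) = (0.673)(1.827916) = 1.230188.
Therefore gamma(1) = 1.2302 (to 4 decimal places).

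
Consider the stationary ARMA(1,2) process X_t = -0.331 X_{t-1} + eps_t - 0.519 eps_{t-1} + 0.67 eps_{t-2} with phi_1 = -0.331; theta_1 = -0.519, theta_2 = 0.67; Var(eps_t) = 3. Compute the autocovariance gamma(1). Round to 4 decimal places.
\gamma(1) = -5.9853

Multiply the model equation by X_{t-k} and take expectations. With theta_0 = psi_0 = 1 and psi_j the MA(infinity) weights, this gives
  gamma(k) - sum_i phi_i gamma(k-i) = c_k,
  c_k = sigma^2 * sum_{j=k..q} theta_j psi_{j-k}   (c_k = 0 for k > q),
using gamma(-m) = gamma(m).
psi-weights needed (psi_j = theta_j + sum_i phi_i psi_{j-i}):
  psi_1 = theta_1 + phi_1 = -0.519 + (-0.331) = -0.85
  psi_2 = theta_2 + phi_1 psi_1 = 0.67 + (-0.331)(-0.85) = 0.95135
Right-hand sides:
  c_0 = sigma^2 (1 + theta_1 psi_1 + theta_2 psi_2) = 3 * (1 + (-0.519)(-0.85) + (0.67)(0.95135)) = 3 * 2.078555 = 6.235664
  c_1 = sigma^2 (theta_1 + theta_2 psi_1) = 3 * (-0.519 + (0.67)(-0.85)) = -3.2655
  c_2 = sigma^2 theta_2 = 3 * (0.67) = 2.01
Equations for k = 0 and k = 1 (AR order 1):
  gamma(0) = phi_1 gamma(1) + c_0
  gamma(1) = phi_1 gamma(0) + c_1
Substituting the second into the first: gamma(0) (1 - phi_1^2) = c_0 + phi_1 c_1, so
  gamma(0) = (c_0 + phi_1 c_1) / (1 - phi_1^2) = (6.235664 + (-0.331)(-3.2655)) / (1 - (-0.331)^2) = 7.316544 / 0.890439 = 8.216783.
  gamma(1) = phi_1 gamma(0) + c_1 = (-0.331)(8.216783) + (-3.2655) = -5.985255.
Therefore gamma(1) = -5.9853 (to 4 decimal places).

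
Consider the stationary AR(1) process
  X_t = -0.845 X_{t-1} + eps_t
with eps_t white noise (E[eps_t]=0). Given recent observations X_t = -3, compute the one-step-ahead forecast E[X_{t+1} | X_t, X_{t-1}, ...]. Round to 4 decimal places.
E[X_{t+1} \mid \mathcal F_t] = 2.5350

For an AR(p) model X_t = c + sum_i phi_i X_{t-i} + eps_t, the
one-step-ahead conditional mean is
  E[X_{t+1} | X_t, ...] = c + sum_i phi_i X_{t+1-i}.
Substitute known values:
  E[X_{t+1} | ...] = (-0.845) * (-3)
                   = 2.5350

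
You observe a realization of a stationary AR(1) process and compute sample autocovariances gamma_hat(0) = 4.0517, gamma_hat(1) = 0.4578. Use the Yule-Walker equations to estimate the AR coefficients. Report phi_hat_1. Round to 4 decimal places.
\hat\phi_{1} = 0.1130

The Yule-Walker equations for an AR(p) process read, in matrix form,
  Gamma_p phi = r_p,   with   (Gamma_p)_{ij} = gamma(|i - j|),
                       (r_p)_i = gamma(i),   i,j = 1..p.
Substitute the sample gammas (Toeplitz matrix and right-hand side of size 1):
  Gamma_p = [[4.0517]]
  r_p     = [0.4578]
With p = 1 this is the single equation gamma(0) phi_1 = gamma(1):
  phi_hat_1 = gamma(1) / gamma(0) = 0.4578 / 4.0517 = 0.1130.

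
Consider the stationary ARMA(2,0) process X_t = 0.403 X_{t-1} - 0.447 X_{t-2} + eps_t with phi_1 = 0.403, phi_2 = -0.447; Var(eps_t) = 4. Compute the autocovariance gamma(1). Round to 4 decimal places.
\gamma(1) = 1.5093

Multiply the model equation by X_{t-k} and take expectations. With theta_0 = psi_0 = 1 and psi_j the MA(infinity) weights, this gives
  gamma(k) - sum_i phi_i gamma(k-i) = c_k,
  c_k = sigma^2 * sum_{j=k..q} theta_j psi_{j-k}   (c_k = 0 for k > q),
using gamma(-m) = gamma(m).
Pure AR (q = 0): c_0 = sigma^2 = 4, c_k = 0 for k >= 1.
Equations for k = 0, 1, 2 (AR order 2, c_2 = 0):
  (E0) gamma(0) = phi_1 gamma(1) + phi_2 gamma(2) + c_0
  (E1) gamma(1) = phi_1 gamma(0) + phi_2 gamma(1) + c_1
  (E2) gamma(2) = phi_1 gamma(1) + phi_2 gamma(0)
From (E1): gamma(1) = A gamma(0) + B with
  A = phi_1 / (1 - phi_2) = 0.403 / 1.447 = 0.278507,   B = c_1 / (1 - phi_2) = 0 / 1.447 = 0.
Insert (E2) into (E0): gamma(0) (1 - phi_2^2) = phi_1 (1 + phi_2) gamma(1) + c_0.
  phi_1 (1 + phi_2) = (0.403)(0.553) = 0.222859,   1 - phi_2^2 = 0.800191.
Replace gamma(1) by A gamma(0) + B and collect gamma(0):
  gamma(0) [0.800191 - (0.222859)(0.278507)] = c_0 = 4
  gamma(0) * 0.738123 = 4
  gamma(0) = 4 / 0.738123 = 5.41915.
  gamma(1) = A gamma(0) = (0.278507)(5.41915) = 1.509273.
Therefore gamma(1) = 1.5093 (to 4 decimal places).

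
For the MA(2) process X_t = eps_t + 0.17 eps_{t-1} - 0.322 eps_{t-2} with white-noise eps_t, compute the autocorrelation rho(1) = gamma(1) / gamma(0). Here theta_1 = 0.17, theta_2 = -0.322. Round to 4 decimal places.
\rho(1) = 0.1018

For an MA(q) process with theta_0 = 1, the autocovariance is
  gamma(k) = sigma^2 * sum_{i=0..q-k} theta_i * theta_{i+k},
and rho(k) = gamma(k) / gamma(0). Sigma^2 cancels.
  numerator   = (1)*(0.17) + (0.17)*(-0.322) = 0.11526.
  denominator = (1)^2 + (0.17)^2 + (-0.322)^2 = 1.132584.
  rho(1) = 0.11526 / 1.132584 = 0.1018.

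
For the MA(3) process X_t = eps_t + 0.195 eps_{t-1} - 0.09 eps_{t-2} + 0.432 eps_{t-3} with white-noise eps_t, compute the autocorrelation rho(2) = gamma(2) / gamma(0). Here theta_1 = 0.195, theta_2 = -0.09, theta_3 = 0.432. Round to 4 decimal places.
\rho(2) = -0.0047

For an MA(q) process with theta_0 = 1, the autocovariance is
  gamma(k) = sigma^2 * sum_{i=0..q-k} theta_i * theta_{i+k},
and rho(k) = gamma(k) / gamma(0). Sigma^2 cancels.
  numerator   = (1)*(-0.09) + (0.195)*(0.432) = -0.00576.
  denominator = (1)^2 + (0.195)^2 + (-0.09)^2 + (0.432)^2 = 1.232749.
  rho(2) = -0.00576 / 1.232749 = -0.0047.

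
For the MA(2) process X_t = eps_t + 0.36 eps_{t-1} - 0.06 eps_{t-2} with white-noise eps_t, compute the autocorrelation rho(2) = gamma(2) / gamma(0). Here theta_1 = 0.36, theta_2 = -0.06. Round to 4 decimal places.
\rho(2) = -0.0529

For an MA(q) process with theta_0 = 1, the autocovariance is
  gamma(k) = sigma^2 * sum_{i=0..q-k} theta_i * theta_{i+k},
and rho(k) = gamma(k) / gamma(0). Sigma^2 cancels.
  numerator   = (1)*(-0.06) = -0.06.
  denominator = (1)^2 + (0.36)^2 + (-0.06)^2 = 1.1332.
  rho(2) = -0.06 / 1.1332 = -0.0529.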